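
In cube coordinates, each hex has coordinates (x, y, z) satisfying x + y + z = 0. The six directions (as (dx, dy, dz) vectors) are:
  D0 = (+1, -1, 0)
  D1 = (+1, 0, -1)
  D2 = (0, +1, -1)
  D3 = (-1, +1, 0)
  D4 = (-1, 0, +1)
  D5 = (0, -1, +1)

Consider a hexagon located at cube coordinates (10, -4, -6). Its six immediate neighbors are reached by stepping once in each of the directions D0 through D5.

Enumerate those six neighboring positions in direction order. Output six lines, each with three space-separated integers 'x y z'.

Answer: 11 -5 -6
11 -4 -7
10 -3 -7
9 -3 -6
9 -4 -5
10 -5 -5

Derivation:
Center: (10, -4, -6). Add each direction:
  D0: (10, -4, -6) + (1, -1, 0) = (11, -5, -6)
  D1: (10, -4, -6) + (1, 0, -1) = (11, -4, -7)
  D2: (10, -4, -6) + (0, 1, -1) = (10, -3, -7)
  D3: (10, -4, -6) + (-1, 1, 0) = (9, -3, -6)
  D4: (10, -4, -6) + (-1, 0, 1) = (9, -4, -5)
  D5: (10, -4, -6) + (0, -1, 1) = (10, -5, -5)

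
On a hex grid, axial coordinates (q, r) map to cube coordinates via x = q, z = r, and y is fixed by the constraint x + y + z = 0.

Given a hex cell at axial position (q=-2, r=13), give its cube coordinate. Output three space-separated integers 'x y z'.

Answer: -2 -11 13

Derivation:
x = q = -2
z = r = 13
y = -x - z = -(-2) - (13) = -11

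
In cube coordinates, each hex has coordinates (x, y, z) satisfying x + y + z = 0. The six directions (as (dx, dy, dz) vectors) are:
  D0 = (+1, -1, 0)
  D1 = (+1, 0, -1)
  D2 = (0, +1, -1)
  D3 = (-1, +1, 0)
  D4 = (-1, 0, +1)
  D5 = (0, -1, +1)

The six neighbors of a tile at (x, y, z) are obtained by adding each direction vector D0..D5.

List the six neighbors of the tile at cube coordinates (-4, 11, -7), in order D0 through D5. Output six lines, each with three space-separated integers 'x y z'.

Answer: -3 10 -7
-3 11 -8
-4 12 -8
-5 12 -7
-5 11 -6
-4 10 -6

Derivation:
Center: (-4, 11, -7). Add each direction:
  D0: (-4, 11, -7) + (1, -1, 0) = (-3, 10, -7)
  D1: (-4, 11, -7) + (1, 0, -1) = (-3, 11, -8)
  D2: (-4, 11, -7) + (0, 1, -1) = (-4, 12, -8)
  D3: (-4, 11, -7) + (-1, 1, 0) = (-5, 12, -7)
  D4: (-4, 11, -7) + (-1, 0, 1) = (-5, 11, -6)
  D5: (-4, 11, -7) + (0, -1, 1) = (-4, 10, -6)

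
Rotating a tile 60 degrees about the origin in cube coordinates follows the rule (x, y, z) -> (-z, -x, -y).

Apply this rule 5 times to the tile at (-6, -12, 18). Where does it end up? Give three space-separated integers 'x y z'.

Start: (-6, -12, 18)
Step 1: (-6, -12, 18) -> (-(18), -(-6), -(-12)) = (-18, 6, 12)
Step 2: (-18, 6, 12) -> (-(12), -(-18), -(6)) = (-12, 18, -6)
Step 3: (-12, 18, -6) -> (-(-6), -(-12), -(18)) = (6, 12, -18)
Step 4: (6, 12, -18) -> (-(-18), -(6), -(12)) = (18, -6, -12)
Step 5: (18, -6, -12) -> (-(-12), -(18), -(-6)) = (12, -18, 6)

Answer: 12 -18 6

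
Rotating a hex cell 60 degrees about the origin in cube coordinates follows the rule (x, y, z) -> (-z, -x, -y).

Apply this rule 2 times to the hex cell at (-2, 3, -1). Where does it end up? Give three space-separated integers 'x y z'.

Start: (-2, 3, -1)
Step 1: (-2, 3, -1) -> (-(-1), -(-2), -(3)) = (1, 2, -3)
Step 2: (1, 2, -3) -> (-(-3), -(1), -(2)) = (3, -1, -2)

Answer: 3 -1 -2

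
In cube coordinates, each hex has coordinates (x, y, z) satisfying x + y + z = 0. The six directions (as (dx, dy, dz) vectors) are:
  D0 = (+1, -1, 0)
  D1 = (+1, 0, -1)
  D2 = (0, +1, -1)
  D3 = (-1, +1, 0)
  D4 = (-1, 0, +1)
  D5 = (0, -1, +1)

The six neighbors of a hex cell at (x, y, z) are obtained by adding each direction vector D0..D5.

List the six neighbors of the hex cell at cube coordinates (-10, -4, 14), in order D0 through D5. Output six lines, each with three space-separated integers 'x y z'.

Center: (-10, -4, 14). Add each direction:
  D0: (-10, -4, 14) + (1, -1, 0) = (-9, -5, 14)
  D1: (-10, -4, 14) + (1, 0, -1) = (-9, -4, 13)
  D2: (-10, -4, 14) + (0, 1, -1) = (-10, -3, 13)
  D3: (-10, -4, 14) + (-1, 1, 0) = (-11, -3, 14)
  D4: (-10, -4, 14) + (-1, 0, 1) = (-11, -4, 15)
  D5: (-10, -4, 14) + (0, -1, 1) = (-10, -5, 15)

Answer: -9 -5 14
-9 -4 13
-10 -3 13
-11 -3 14
-11 -4 15
-10 -5 15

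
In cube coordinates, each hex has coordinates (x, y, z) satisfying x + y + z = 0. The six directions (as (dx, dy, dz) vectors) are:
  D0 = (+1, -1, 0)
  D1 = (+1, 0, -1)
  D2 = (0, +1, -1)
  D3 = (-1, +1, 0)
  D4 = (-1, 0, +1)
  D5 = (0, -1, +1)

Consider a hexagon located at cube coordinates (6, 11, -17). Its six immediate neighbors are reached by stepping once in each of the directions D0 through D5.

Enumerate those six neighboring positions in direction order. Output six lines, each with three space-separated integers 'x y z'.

Center: (6, 11, -17). Add each direction:
  D0: (6, 11, -17) + (1, -1, 0) = (7, 10, -17)
  D1: (6, 11, -17) + (1, 0, -1) = (7, 11, -18)
  D2: (6, 11, -17) + (0, 1, -1) = (6, 12, -18)
  D3: (6, 11, -17) + (-1, 1, 0) = (5, 12, -17)
  D4: (6, 11, -17) + (-1, 0, 1) = (5, 11, -16)
  D5: (6, 11, -17) + (0, -1, 1) = (6, 10, -16)

Answer: 7 10 -17
7 11 -18
6 12 -18
5 12 -17
5 11 -16
6 10 -16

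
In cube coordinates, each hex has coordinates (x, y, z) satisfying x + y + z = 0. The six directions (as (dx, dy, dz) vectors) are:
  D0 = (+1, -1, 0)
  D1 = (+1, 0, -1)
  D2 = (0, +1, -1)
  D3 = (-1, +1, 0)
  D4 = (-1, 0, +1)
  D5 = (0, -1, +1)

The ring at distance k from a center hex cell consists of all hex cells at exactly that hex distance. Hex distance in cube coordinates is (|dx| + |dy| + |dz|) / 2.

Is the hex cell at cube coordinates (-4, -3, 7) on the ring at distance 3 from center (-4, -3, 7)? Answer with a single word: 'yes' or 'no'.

|px - cx| = |-4 - (-4)| = 0
|py - cy| = |-3 - (-3)| = 0
|pz - cz| = |7 - 7| = 0
distance = (0+0+0)/2 = 0/2 = 0
radius = 3; distance != radius -> no

Answer: no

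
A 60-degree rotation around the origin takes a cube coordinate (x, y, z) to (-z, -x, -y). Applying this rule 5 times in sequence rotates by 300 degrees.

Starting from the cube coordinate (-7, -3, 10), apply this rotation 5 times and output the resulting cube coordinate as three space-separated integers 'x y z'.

Answer: 3 -10 7

Derivation:
Start: (-7, -3, 10)
Step 1: (-7, -3, 10) -> (-(10), -(-7), -(-3)) = (-10, 7, 3)
Step 2: (-10, 7, 3) -> (-(3), -(-10), -(7)) = (-3, 10, -7)
Step 3: (-3, 10, -7) -> (-(-7), -(-3), -(10)) = (7, 3, -10)
Step 4: (7, 3, -10) -> (-(-10), -(7), -(3)) = (10, -7, -3)
Step 5: (10, -7, -3) -> (-(-3), -(10), -(-7)) = (3, -10, 7)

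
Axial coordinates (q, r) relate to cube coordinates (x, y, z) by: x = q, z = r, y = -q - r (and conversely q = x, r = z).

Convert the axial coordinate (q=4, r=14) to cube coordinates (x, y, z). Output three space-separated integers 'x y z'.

Answer: 4 -18 14

Derivation:
x = q = 4
z = r = 14
y = -x - z = -(4) - (14) = -18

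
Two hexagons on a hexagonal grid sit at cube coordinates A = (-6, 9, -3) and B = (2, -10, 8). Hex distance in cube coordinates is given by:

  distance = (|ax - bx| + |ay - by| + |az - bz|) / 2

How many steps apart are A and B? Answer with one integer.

Answer: 19

Derivation:
|ax - bx| = |-6 - 2| = 8
|ay - by| = |9 - (-10)| = 19
|az - bz| = |-3 - 8| = 11
distance = (8 + 19 + 11) / 2 = 38 / 2 = 19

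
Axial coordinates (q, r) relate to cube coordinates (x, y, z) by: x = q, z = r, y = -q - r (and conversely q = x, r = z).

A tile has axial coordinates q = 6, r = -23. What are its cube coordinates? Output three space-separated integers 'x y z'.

Answer: 6 17 -23

Derivation:
x = q = 6
z = r = -23
y = -x - z = -(6) - (-23) = 17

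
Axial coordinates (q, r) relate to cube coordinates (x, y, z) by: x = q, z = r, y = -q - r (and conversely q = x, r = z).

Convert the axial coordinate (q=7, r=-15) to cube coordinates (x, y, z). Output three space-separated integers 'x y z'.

Answer: 7 8 -15

Derivation:
x = q = 7
z = r = -15
y = -x - z = -(7) - (-15) = 8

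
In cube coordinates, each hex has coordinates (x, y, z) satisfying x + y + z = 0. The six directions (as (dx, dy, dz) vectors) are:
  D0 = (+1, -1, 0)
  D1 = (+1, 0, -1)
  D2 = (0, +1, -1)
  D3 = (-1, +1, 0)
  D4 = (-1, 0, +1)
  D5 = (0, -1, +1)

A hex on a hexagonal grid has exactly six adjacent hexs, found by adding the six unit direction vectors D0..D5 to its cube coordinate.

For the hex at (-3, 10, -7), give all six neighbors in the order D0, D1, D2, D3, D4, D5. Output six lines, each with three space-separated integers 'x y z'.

Center: (-3, 10, -7). Add each direction:
  D0: (-3, 10, -7) + (1, -1, 0) = (-2, 9, -7)
  D1: (-3, 10, -7) + (1, 0, -1) = (-2, 10, -8)
  D2: (-3, 10, -7) + (0, 1, -1) = (-3, 11, -8)
  D3: (-3, 10, -7) + (-1, 1, 0) = (-4, 11, -7)
  D4: (-3, 10, -7) + (-1, 0, 1) = (-4, 10, -6)
  D5: (-3, 10, -7) + (0, -1, 1) = (-3, 9, -6)

Answer: -2 9 -7
-2 10 -8
-3 11 -8
-4 11 -7
-4 10 -6
-3 9 -6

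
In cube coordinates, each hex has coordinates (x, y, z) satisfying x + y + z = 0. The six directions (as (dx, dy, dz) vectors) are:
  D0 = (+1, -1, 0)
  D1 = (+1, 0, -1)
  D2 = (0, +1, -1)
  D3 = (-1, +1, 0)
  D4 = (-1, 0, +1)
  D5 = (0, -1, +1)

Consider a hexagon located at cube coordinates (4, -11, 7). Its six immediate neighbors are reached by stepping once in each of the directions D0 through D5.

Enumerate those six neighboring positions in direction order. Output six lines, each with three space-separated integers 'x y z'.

Answer: 5 -12 7
5 -11 6
4 -10 6
3 -10 7
3 -11 8
4 -12 8

Derivation:
Center: (4, -11, 7). Add each direction:
  D0: (4, -11, 7) + (1, -1, 0) = (5, -12, 7)
  D1: (4, -11, 7) + (1, 0, -1) = (5, -11, 6)
  D2: (4, -11, 7) + (0, 1, -1) = (4, -10, 6)
  D3: (4, -11, 7) + (-1, 1, 0) = (3, -10, 7)
  D4: (4, -11, 7) + (-1, 0, 1) = (3, -11, 8)
  D5: (4, -11, 7) + (0, -1, 1) = (4, -12, 8)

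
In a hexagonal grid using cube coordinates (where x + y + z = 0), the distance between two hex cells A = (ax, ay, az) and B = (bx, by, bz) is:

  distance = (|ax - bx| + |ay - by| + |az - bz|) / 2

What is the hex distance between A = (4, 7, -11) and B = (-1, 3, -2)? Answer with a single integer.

Answer: 9

Derivation:
|ax - bx| = |4 - (-1)| = 5
|ay - by| = |7 - 3| = 4
|az - bz| = |-11 - (-2)| = 9
distance = (5 + 4 + 9) / 2 = 18 / 2 = 9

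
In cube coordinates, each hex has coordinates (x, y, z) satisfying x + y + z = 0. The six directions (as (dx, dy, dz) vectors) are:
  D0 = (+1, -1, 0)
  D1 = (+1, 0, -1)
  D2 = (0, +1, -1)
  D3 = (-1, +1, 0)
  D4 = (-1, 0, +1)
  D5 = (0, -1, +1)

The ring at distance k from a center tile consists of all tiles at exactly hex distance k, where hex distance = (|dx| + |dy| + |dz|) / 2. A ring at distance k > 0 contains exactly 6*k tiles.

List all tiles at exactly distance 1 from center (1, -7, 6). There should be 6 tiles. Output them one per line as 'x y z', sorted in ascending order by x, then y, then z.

Walk ring at distance 1 from (1, -7, 6):
Start at center + D4*1 = (0, -7, 7)
  hex 0: (0, -7, 7)
  hex 1: (1, -8, 7)
  hex 2: (2, -8, 6)
  hex 3: (2, -7, 5)
  hex 4: (1, -6, 5)
  hex 5: (0, -6, 6)
Sorted: 6 hexes.

Answer: 0 -7 7
0 -6 6
1 -8 7
1 -6 5
2 -8 6
2 -7 5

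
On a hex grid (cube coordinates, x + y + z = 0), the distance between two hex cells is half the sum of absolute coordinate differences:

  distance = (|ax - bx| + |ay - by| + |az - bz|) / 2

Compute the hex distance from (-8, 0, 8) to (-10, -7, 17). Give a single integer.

Answer: 9

Derivation:
|ax - bx| = |-8 - (-10)| = 2
|ay - by| = |0 - (-7)| = 7
|az - bz| = |8 - 17| = 9
distance = (2 + 7 + 9) / 2 = 18 / 2 = 9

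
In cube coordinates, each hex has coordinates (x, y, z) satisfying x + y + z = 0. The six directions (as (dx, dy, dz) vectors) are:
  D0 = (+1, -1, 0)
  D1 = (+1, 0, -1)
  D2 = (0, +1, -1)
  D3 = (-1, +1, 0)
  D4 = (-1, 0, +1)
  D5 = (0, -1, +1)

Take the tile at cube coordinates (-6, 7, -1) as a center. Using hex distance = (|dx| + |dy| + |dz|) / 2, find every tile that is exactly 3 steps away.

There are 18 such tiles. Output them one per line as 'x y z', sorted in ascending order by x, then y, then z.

Walk ring at distance 3 from (-6, 7, -1):
Start at center + D4*3 = (-9, 7, 2)
  hex 0: (-9, 7, 2)
  hex 1: (-8, 6, 2)
  hex 2: (-7, 5, 2)
  hex 3: (-6, 4, 2)
  hex 4: (-5, 4, 1)
  hex 5: (-4, 4, 0)
  hex 6: (-3, 4, -1)
  hex 7: (-3, 5, -2)
  hex 8: (-3, 6, -3)
  hex 9: (-3, 7, -4)
  hex 10: (-4, 8, -4)
  hex 11: (-5, 9, -4)
  hex 12: (-6, 10, -4)
  hex 13: (-7, 10, -3)
  hex 14: (-8, 10, -2)
  hex 15: (-9, 10, -1)
  hex 16: (-9, 9, 0)
  hex 17: (-9, 8, 1)
Sorted: 18 hexes.

Answer: -9 7 2
-9 8 1
-9 9 0
-9 10 -1
-8 6 2
-8 10 -2
-7 5 2
-7 10 -3
-6 4 2
-6 10 -4
-5 4 1
-5 9 -4
-4 4 0
-4 8 -4
-3 4 -1
-3 5 -2
-3 6 -3
-3 7 -4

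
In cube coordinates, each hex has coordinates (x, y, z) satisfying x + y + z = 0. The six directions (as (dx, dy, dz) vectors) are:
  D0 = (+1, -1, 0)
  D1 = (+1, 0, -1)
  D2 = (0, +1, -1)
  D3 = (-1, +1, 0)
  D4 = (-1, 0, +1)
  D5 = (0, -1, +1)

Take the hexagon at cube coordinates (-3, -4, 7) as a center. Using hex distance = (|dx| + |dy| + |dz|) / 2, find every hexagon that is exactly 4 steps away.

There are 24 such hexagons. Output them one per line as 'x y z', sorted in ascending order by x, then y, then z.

Walk ring at distance 4 from (-3, -4, 7):
Start at center + D4*4 = (-7, -4, 11)
  hex 0: (-7, -4, 11)
  hex 1: (-6, -5, 11)
  hex 2: (-5, -6, 11)
  hex 3: (-4, -7, 11)
  hex 4: (-3, -8, 11)
  hex 5: (-2, -8, 10)
  hex 6: (-1, -8, 9)
  hex 7: (0, -8, 8)
  hex 8: (1, -8, 7)
  hex 9: (1, -7, 6)
  hex 10: (1, -6, 5)
  hex 11: (1, -5, 4)
  hex 12: (1, -4, 3)
  hex 13: (0, -3, 3)
  hex 14: (-1, -2, 3)
  hex 15: (-2, -1, 3)
  hex 16: (-3, 0, 3)
  hex 17: (-4, 0, 4)
  hex 18: (-5, 0, 5)
  hex 19: (-6, 0, 6)
  hex 20: (-7, 0, 7)
  hex 21: (-7, -1, 8)
  hex 22: (-7, -2, 9)
  hex 23: (-7, -3, 10)
Sorted: 24 hexes.

Answer: -7 -4 11
-7 -3 10
-7 -2 9
-7 -1 8
-7 0 7
-6 -5 11
-6 0 6
-5 -6 11
-5 0 5
-4 -7 11
-4 0 4
-3 -8 11
-3 0 3
-2 -8 10
-2 -1 3
-1 -8 9
-1 -2 3
0 -8 8
0 -3 3
1 -8 7
1 -7 6
1 -6 5
1 -5 4
1 -4 3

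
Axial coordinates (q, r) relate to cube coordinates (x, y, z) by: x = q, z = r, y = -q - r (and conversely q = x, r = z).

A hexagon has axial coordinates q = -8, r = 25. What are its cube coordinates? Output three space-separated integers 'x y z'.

Answer: -8 -17 25

Derivation:
x = q = -8
z = r = 25
y = -x - z = -(-8) - (25) = -17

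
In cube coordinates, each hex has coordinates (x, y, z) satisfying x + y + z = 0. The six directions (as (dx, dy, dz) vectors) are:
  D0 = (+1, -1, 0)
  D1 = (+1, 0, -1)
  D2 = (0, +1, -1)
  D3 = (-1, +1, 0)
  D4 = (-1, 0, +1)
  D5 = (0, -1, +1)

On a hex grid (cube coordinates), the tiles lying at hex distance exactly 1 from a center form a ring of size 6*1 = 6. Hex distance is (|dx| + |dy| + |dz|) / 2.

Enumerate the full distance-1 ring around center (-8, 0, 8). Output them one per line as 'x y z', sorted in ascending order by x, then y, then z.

Answer: -9 0 9
-9 1 8
-8 -1 9
-8 1 7
-7 -1 8
-7 0 7

Derivation:
Walk ring at distance 1 from (-8, 0, 8):
Start at center + D4*1 = (-9, 0, 9)
  hex 0: (-9, 0, 9)
  hex 1: (-8, -1, 9)
  hex 2: (-7, -1, 8)
  hex 3: (-7, 0, 7)
  hex 4: (-8, 1, 7)
  hex 5: (-9, 1, 8)
Sorted: 6 hexes.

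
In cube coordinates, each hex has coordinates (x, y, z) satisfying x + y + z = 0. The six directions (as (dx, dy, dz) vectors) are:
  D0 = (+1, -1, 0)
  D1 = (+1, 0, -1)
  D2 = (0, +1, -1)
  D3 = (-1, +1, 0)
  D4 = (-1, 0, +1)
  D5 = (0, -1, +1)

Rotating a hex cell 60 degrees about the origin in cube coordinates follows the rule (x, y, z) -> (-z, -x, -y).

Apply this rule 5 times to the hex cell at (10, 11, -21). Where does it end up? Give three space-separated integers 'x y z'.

Answer: -11 21 -10

Derivation:
Start: (10, 11, -21)
Step 1: (10, 11, -21) -> (-(-21), -(10), -(11)) = (21, -10, -11)
Step 2: (21, -10, -11) -> (-(-11), -(21), -(-10)) = (11, -21, 10)
Step 3: (11, -21, 10) -> (-(10), -(11), -(-21)) = (-10, -11, 21)
Step 4: (-10, -11, 21) -> (-(21), -(-10), -(-11)) = (-21, 10, 11)
Step 5: (-21, 10, 11) -> (-(11), -(-21), -(10)) = (-11, 21, -10)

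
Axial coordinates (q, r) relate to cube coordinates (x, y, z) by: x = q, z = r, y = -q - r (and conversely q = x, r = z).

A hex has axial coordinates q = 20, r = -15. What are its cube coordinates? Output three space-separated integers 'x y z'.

Answer: 20 -5 -15

Derivation:
x = q = 20
z = r = -15
y = -x - z = -(20) - (-15) = -5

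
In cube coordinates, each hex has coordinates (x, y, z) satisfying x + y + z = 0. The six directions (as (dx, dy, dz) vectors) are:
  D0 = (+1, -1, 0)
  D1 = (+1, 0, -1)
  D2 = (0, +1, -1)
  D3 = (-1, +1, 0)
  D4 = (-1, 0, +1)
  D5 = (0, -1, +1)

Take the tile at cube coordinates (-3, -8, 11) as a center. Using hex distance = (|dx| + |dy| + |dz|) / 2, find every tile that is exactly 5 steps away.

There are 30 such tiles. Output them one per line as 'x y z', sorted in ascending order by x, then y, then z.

Answer: -8 -8 16
-8 -7 15
-8 -6 14
-8 -5 13
-8 -4 12
-8 -3 11
-7 -9 16
-7 -3 10
-6 -10 16
-6 -3 9
-5 -11 16
-5 -3 8
-4 -12 16
-4 -3 7
-3 -13 16
-3 -3 6
-2 -13 15
-2 -4 6
-1 -13 14
-1 -5 6
0 -13 13
0 -6 6
1 -13 12
1 -7 6
2 -13 11
2 -12 10
2 -11 9
2 -10 8
2 -9 7
2 -8 6

Derivation:
Walk ring at distance 5 from (-3, -8, 11):
Start at center + D4*5 = (-8, -8, 16)
  hex 0: (-8, -8, 16)
  hex 1: (-7, -9, 16)
  hex 2: (-6, -10, 16)
  hex 3: (-5, -11, 16)
  hex 4: (-4, -12, 16)
  hex 5: (-3, -13, 16)
  hex 6: (-2, -13, 15)
  hex 7: (-1, -13, 14)
  hex 8: (0, -13, 13)
  hex 9: (1, -13, 12)
  hex 10: (2, -13, 11)
  hex 11: (2, -12, 10)
  hex 12: (2, -11, 9)
  hex 13: (2, -10, 8)
  hex 14: (2, -9, 7)
  hex 15: (2, -8, 6)
  hex 16: (1, -7, 6)
  hex 17: (0, -6, 6)
  hex 18: (-1, -5, 6)
  hex 19: (-2, -4, 6)
  hex 20: (-3, -3, 6)
  hex 21: (-4, -3, 7)
  hex 22: (-5, -3, 8)
  hex 23: (-6, -3, 9)
  hex 24: (-7, -3, 10)
  hex 25: (-8, -3, 11)
  hex 26: (-8, -4, 12)
  hex 27: (-8, -5, 13)
  hex 28: (-8, -6, 14)
  hex 29: (-8, -7, 15)
Sorted: 30 hexes.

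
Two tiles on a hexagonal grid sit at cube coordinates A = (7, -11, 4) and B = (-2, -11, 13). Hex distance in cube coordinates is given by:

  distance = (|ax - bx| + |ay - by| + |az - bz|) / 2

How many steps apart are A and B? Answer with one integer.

|ax - bx| = |7 - (-2)| = 9
|ay - by| = |-11 - (-11)| = 0
|az - bz| = |4 - 13| = 9
distance = (9 + 0 + 9) / 2 = 18 / 2 = 9

Answer: 9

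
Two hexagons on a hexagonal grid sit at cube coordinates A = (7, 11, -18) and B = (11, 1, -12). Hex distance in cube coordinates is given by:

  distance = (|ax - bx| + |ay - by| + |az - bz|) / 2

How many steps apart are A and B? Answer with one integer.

Answer: 10

Derivation:
|ax - bx| = |7 - 11| = 4
|ay - by| = |11 - 1| = 10
|az - bz| = |-18 - (-12)| = 6
distance = (4 + 10 + 6) / 2 = 20 / 2 = 10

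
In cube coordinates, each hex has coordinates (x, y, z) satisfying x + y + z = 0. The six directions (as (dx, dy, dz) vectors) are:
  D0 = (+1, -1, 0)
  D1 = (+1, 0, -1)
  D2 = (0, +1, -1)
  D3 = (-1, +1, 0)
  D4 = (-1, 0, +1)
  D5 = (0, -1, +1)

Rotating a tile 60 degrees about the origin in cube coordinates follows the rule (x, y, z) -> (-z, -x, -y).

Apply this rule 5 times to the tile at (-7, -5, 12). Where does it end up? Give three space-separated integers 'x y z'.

Start: (-7, -5, 12)
Step 1: (-7, -5, 12) -> (-(12), -(-7), -(-5)) = (-12, 7, 5)
Step 2: (-12, 7, 5) -> (-(5), -(-12), -(7)) = (-5, 12, -7)
Step 3: (-5, 12, -7) -> (-(-7), -(-5), -(12)) = (7, 5, -12)
Step 4: (7, 5, -12) -> (-(-12), -(7), -(5)) = (12, -7, -5)
Step 5: (12, -7, -5) -> (-(-5), -(12), -(-7)) = (5, -12, 7)

Answer: 5 -12 7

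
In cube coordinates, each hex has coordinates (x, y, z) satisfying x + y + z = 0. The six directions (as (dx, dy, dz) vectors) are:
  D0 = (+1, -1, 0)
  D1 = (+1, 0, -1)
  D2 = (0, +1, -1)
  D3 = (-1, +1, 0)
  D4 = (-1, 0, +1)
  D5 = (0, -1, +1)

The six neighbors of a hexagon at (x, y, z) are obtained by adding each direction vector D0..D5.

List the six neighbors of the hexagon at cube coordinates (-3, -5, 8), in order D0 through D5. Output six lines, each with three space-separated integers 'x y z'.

Answer: -2 -6 8
-2 -5 7
-3 -4 7
-4 -4 8
-4 -5 9
-3 -6 9

Derivation:
Center: (-3, -5, 8). Add each direction:
  D0: (-3, -5, 8) + (1, -1, 0) = (-2, -6, 8)
  D1: (-3, -5, 8) + (1, 0, -1) = (-2, -5, 7)
  D2: (-3, -5, 8) + (0, 1, -1) = (-3, -4, 7)
  D3: (-3, -5, 8) + (-1, 1, 0) = (-4, -4, 8)
  D4: (-3, -5, 8) + (-1, 0, 1) = (-4, -5, 9)
  D5: (-3, -5, 8) + (0, -1, 1) = (-3, -6, 9)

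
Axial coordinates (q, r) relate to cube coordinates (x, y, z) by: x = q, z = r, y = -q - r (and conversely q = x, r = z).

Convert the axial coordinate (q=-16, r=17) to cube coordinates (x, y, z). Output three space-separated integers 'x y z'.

Answer: -16 -1 17

Derivation:
x = q = -16
z = r = 17
y = -x - z = -(-16) - (17) = -1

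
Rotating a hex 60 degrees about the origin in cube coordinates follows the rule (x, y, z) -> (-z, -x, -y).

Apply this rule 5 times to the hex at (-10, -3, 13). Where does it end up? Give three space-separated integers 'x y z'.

Answer: 3 -13 10

Derivation:
Start: (-10, -3, 13)
Step 1: (-10, -3, 13) -> (-(13), -(-10), -(-3)) = (-13, 10, 3)
Step 2: (-13, 10, 3) -> (-(3), -(-13), -(10)) = (-3, 13, -10)
Step 3: (-3, 13, -10) -> (-(-10), -(-3), -(13)) = (10, 3, -13)
Step 4: (10, 3, -13) -> (-(-13), -(10), -(3)) = (13, -10, -3)
Step 5: (13, -10, -3) -> (-(-3), -(13), -(-10)) = (3, -13, 10)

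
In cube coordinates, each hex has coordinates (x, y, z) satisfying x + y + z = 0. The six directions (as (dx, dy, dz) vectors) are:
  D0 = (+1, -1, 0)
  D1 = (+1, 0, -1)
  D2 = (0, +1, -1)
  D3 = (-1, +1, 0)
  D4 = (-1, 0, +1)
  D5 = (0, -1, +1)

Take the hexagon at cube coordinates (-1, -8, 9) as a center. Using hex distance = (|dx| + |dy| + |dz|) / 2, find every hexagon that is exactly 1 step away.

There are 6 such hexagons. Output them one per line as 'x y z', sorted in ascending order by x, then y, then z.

Answer: -2 -8 10
-2 -7 9
-1 -9 10
-1 -7 8
0 -9 9
0 -8 8

Derivation:
Walk ring at distance 1 from (-1, -8, 9):
Start at center + D4*1 = (-2, -8, 10)
  hex 0: (-2, -8, 10)
  hex 1: (-1, -9, 10)
  hex 2: (0, -9, 9)
  hex 3: (0, -8, 8)
  hex 4: (-1, -7, 8)
  hex 5: (-2, -7, 9)
Sorted: 6 hexes.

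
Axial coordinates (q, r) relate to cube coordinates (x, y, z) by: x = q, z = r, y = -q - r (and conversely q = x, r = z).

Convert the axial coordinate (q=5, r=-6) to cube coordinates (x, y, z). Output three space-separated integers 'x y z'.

x = q = 5
z = r = -6
y = -x - z = -(5) - (-6) = 1

Answer: 5 1 -6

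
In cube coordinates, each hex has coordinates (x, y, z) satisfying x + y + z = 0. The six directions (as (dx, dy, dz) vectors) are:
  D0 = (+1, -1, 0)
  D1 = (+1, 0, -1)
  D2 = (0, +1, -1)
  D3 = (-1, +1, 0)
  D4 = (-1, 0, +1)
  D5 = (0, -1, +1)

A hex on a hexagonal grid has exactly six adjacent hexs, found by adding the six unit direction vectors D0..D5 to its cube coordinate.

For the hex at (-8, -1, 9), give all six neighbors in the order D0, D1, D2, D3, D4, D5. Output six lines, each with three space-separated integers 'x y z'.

Center: (-8, -1, 9). Add each direction:
  D0: (-8, -1, 9) + (1, -1, 0) = (-7, -2, 9)
  D1: (-8, -1, 9) + (1, 0, -1) = (-7, -1, 8)
  D2: (-8, -1, 9) + (0, 1, -1) = (-8, 0, 8)
  D3: (-8, -1, 9) + (-1, 1, 0) = (-9, 0, 9)
  D4: (-8, -1, 9) + (-1, 0, 1) = (-9, -1, 10)
  D5: (-8, -1, 9) + (0, -1, 1) = (-8, -2, 10)

Answer: -7 -2 9
-7 -1 8
-8 0 8
-9 0 9
-9 -1 10
-8 -2 10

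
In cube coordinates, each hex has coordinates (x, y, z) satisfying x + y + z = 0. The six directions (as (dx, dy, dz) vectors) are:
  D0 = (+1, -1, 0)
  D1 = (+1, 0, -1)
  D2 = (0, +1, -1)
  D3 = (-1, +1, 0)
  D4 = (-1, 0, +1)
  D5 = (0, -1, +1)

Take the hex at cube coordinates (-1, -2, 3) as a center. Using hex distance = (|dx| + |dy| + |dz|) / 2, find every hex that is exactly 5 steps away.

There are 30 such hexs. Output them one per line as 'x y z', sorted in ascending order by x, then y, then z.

Answer: -6 -2 8
-6 -1 7
-6 0 6
-6 1 5
-6 2 4
-6 3 3
-5 -3 8
-5 3 2
-4 -4 8
-4 3 1
-3 -5 8
-3 3 0
-2 -6 8
-2 3 -1
-1 -7 8
-1 3 -2
0 -7 7
0 2 -2
1 -7 6
1 1 -2
2 -7 5
2 0 -2
3 -7 4
3 -1 -2
4 -7 3
4 -6 2
4 -5 1
4 -4 0
4 -3 -1
4 -2 -2

Derivation:
Walk ring at distance 5 from (-1, -2, 3):
Start at center + D4*5 = (-6, -2, 8)
  hex 0: (-6, -2, 8)
  hex 1: (-5, -3, 8)
  hex 2: (-4, -4, 8)
  hex 3: (-3, -5, 8)
  hex 4: (-2, -6, 8)
  hex 5: (-1, -7, 8)
  hex 6: (0, -7, 7)
  hex 7: (1, -7, 6)
  hex 8: (2, -7, 5)
  hex 9: (3, -7, 4)
  hex 10: (4, -7, 3)
  hex 11: (4, -6, 2)
  hex 12: (4, -5, 1)
  hex 13: (4, -4, 0)
  hex 14: (4, -3, -1)
  hex 15: (4, -2, -2)
  hex 16: (3, -1, -2)
  hex 17: (2, 0, -2)
  hex 18: (1, 1, -2)
  hex 19: (0, 2, -2)
  hex 20: (-1, 3, -2)
  hex 21: (-2, 3, -1)
  hex 22: (-3, 3, 0)
  hex 23: (-4, 3, 1)
  hex 24: (-5, 3, 2)
  hex 25: (-6, 3, 3)
  hex 26: (-6, 2, 4)
  hex 27: (-6, 1, 5)
  hex 28: (-6, 0, 6)
  hex 29: (-6, -1, 7)
Sorted: 30 hexes.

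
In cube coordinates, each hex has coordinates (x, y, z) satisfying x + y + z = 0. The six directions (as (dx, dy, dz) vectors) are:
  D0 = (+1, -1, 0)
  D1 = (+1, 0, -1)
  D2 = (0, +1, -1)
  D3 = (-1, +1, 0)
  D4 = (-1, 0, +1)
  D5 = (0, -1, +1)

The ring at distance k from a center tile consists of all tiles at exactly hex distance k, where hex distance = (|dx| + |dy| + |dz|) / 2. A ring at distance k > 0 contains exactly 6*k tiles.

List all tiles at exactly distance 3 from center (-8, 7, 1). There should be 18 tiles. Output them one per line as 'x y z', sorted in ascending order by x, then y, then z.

Answer: -11 7 4
-11 8 3
-11 9 2
-11 10 1
-10 6 4
-10 10 0
-9 5 4
-9 10 -1
-8 4 4
-8 10 -2
-7 4 3
-7 9 -2
-6 4 2
-6 8 -2
-5 4 1
-5 5 0
-5 6 -1
-5 7 -2

Derivation:
Walk ring at distance 3 from (-8, 7, 1):
Start at center + D4*3 = (-11, 7, 4)
  hex 0: (-11, 7, 4)
  hex 1: (-10, 6, 4)
  hex 2: (-9, 5, 4)
  hex 3: (-8, 4, 4)
  hex 4: (-7, 4, 3)
  hex 5: (-6, 4, 2)
  hex 6: (-5, 4, 1)
  hex 7: (-5, 5, 0)
  hex 8: (-5, 6, -1)
  hex 9: (-5, 7, -2)
  hex 10: (-6, 8, -2)
  hex 11: (-7, 9, -2)
  hex 12: (-8, 10, -2)
  hex 13: (-9, 10, -1)
  hex 14: (-10, 10, 0)
  hex 15: (-11, 10, 1)
  hex 16: (-11, 9, 2)
  hex 17: (-11, 8, 3)
Sorted: 18 hexes.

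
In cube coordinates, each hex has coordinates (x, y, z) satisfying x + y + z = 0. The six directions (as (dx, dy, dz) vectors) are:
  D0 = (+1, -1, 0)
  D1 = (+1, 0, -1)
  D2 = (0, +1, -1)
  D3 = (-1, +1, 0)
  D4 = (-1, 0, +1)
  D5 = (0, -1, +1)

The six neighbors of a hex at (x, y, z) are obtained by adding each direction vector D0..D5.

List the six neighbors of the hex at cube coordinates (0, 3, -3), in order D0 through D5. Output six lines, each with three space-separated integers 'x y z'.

Answer: 1 2 -3
1 3 -4
0 4 -4
-1 4 -3
-1 3 -2
0 2 -2

Derivation:
Center: (0, 3, -3). Add each direction:
  D0: (0, 3, -3) + (1, -1, 0) = (1, 2, -3)
  D1: (0, 3, -3) + (1, 0, -1) = (1, 3, -4)
  D2: (0, 3, -3) + (0, 1, -1) = (0, 4, -4)
  D3: (0, 3, -3) + (-1, 1, 0) = (-1, 4, -3)
  D4: (0, 3, -3) + (-1, 0, 1) = (-1, 3, -2)
  D5: (0, 3, -3) + (0, -1, 1) = (0, 2, -2)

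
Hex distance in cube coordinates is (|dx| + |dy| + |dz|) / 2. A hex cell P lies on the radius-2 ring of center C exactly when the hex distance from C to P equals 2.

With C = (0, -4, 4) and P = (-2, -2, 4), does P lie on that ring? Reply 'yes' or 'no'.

Answer: yes

Derivation:
|px - cx| = |-2 - 0| = 2
|py - cy| = |-2 - (-4)| = 2
|pz - cz| = |4 - 4| = 0
distance = (2+2+0)/2 = 4/2 = 2
radius = 2; distance == radius -> yes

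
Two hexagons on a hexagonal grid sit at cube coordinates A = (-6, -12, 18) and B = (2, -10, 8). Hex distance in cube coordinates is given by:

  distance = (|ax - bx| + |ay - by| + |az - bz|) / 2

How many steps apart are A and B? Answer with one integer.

|ax - bx| = |-6 - 2| = 8
|ay - by| = |-12 - (-10)| = 2
|az - bz| = |18 - 8| = 10
distance = (8 + 2 + 10) / 2 = 20 / 2 = 10

Answer: 10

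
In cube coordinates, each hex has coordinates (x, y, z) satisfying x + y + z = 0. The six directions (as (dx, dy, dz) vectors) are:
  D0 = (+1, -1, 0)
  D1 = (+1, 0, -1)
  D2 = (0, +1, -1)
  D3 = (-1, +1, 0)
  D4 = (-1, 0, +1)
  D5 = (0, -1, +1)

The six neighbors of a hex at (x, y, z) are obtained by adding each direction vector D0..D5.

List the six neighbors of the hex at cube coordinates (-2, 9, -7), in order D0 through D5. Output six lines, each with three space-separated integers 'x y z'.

Answer: -1 8 -7
-1 9 -8
-2 10 -8
-3 10 -7
-3 9 -6
-2 8 -6

Derivation:
Center: (-2, 9, -7). Add each direction:
  D0: (-2, 9, -7) + (1, -1, 0) = (-1, 8, -7)
  D1: (-2, 9, -7) + (1, 0, -1) = (-1, 9, -8)
  D2: (-2, 9, -7) + (0, 1, -1) = (-2, 10, -8)
  D3: (-2, 9, -7) + (-1, 1, 0) = (-3, 10, -7)
  D4: (-2, 9, -7) + (-1, 0, 1) = (-3, 9, -6)
  D5: (-2, 9, -7) + (0, -1, 1) = (-2, 8, -6)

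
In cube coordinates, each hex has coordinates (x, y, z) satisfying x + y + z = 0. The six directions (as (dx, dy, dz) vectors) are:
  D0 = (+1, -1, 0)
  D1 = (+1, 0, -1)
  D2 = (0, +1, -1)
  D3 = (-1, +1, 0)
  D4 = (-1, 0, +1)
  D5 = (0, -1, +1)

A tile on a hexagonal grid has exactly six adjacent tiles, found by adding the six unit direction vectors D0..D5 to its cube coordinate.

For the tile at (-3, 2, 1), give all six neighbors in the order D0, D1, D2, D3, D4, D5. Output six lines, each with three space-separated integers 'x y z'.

Center: (-3, 2, 1). Add each direction:
  D0: (-3, 2, 1) + (1, -1, 0) = (-2, 1, 1)
  D1: (-3, 2, 1) + (1, 0, -1) = (-2, 2, 0)
  D2: (-3, 2, 1) + (0, 1, -1) = (-3, 3, 0)
  D3: (-3, 2, 1) + (-1, 1, 0) = (-4, 3, 1)
  D4: (-3, 2, 1) + (-1, 0, 1) = (-4, 2, 2)
  D5: (-3, 2, 1) + (0, -1, 1) = (-3, 1, 2)

Answer: -2 1 1
-2 2 0
-3 3 0
-4 3 1
-4 2 2
-3 1 2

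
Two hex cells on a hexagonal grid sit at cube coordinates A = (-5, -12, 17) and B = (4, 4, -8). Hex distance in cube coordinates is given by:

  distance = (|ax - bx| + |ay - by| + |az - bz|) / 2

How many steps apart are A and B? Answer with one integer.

|ax - bx| = |-5 - 4| = 9
|ay - by| = |-12 - 4| = 16
|az - bz| = |17 - (-8)| = 25
distance = (9 + 16 + 25) / 2 = 50 / 2 = 25

Answer: 25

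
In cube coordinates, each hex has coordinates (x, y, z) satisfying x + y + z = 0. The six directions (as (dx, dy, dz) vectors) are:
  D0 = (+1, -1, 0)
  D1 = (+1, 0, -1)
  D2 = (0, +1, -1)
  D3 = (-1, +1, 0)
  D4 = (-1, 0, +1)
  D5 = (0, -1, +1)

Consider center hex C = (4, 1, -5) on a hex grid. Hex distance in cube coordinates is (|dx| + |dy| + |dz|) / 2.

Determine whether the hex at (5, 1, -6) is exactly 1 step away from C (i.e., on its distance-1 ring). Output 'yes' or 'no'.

Answer: yes

Derivation:
|px - cx| = |5 - 4| = 1
|py - cy| = |1 - 1| = 0
|pz - cz| = |-6 - (-5)| = 1
distance = (1+0+1)/2 = 2/2 = 1
radius = 1; distance == radius -> yes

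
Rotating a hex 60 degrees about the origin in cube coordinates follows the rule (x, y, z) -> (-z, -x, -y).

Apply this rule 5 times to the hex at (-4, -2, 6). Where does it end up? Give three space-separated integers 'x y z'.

Start: (-4, -2, 6)
Step 1: (-4, -2, 6) -> (-(6), -(-4), -(-2)) = (-6, 4, 2)
Step 2: (-6, 4, 2) -> (-(2), -(-6), -(4)) = (-2, 6, -4)
Step 3: (-2, 6, -4) -> (-(-4), -(-2), -(6)) = (4, 2, -6)
Step 4: (4, 2, -6) -> (-(-6), -(4), -(2)) = (6, -4, -2)
Step 5: (6, -4, -2) -> (-(-2), -(6), -(-4)) = (2, -6, 4)

Answer: 2 -6 4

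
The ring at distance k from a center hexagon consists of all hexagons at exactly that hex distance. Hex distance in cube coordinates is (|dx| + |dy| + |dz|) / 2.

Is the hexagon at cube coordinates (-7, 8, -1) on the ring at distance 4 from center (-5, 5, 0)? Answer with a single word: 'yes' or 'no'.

|px - cx| = |-7 - (-5)| = 2
|py - cy| = |8 - 5| = 3
|pz - cz| = |-1 - 0| = 1
distance = (2+3+1)/2 = 6/2 = 3
radius = 4; distance != radius -> no

Answer: no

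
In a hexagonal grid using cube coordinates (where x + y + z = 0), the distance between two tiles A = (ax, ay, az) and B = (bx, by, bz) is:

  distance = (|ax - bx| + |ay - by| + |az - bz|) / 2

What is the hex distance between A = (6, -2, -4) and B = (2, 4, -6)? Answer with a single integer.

|ax - bx| = |6 - 2| = 4
|ay - by| = |-2 - 4| = 6
|az - bz| = |-4 - (-6)| = 2
distance = (4 + 6 + 2) / 2 = 12 / 2 = 6

Answer: 6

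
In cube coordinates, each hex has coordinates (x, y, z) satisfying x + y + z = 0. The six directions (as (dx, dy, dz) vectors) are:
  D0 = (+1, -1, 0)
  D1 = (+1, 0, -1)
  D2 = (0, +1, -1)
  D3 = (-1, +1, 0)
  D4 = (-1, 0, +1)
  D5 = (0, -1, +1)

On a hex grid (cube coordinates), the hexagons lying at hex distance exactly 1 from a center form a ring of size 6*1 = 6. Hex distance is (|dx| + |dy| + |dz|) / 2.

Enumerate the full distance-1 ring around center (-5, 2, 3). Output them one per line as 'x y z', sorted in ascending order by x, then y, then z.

Walk ring at distance 1 from (-5, 2, 3):
Start at center + D4*1 = (-6, 2, 4)
  hex 0: (-6, 2, 4)
  hex 1: (-5, 1, 4)
  hex 2: (-4, 1, 3)
  hex 3: (-4, 2, 2)
  hex 4: (-5, 3, 2)
  hex 5: (-6, 3, 3)
Sorted: 6 hexes.

Answer: -6 2 4
-6 3 3
-5 1 4
-5 3 2
-4 1 3
-4 2 2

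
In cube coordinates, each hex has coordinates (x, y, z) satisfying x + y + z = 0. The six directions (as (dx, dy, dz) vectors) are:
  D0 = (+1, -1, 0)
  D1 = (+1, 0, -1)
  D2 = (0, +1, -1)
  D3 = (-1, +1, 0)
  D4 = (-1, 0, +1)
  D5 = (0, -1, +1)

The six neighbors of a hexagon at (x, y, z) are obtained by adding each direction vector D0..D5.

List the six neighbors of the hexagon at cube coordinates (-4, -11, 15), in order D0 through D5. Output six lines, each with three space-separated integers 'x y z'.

Center: (-4, -11, 15). Add each direction:
  D0: (-4, -11, 15) + (1, -1, 0) = (-3, -12, 15)
  D1: (-4, -11, 15) + (1, 0, -1) = (-3, -11, 14)
  D2: (-4, -11, 15) + (0, 1, -1) = (-4, -10, 14)
  D3: (-4, -11, 15) + (-1, 1, 0) = (-5, -10, 15)
  D4: (-4, -11, 15) + (-1, 0, 1) = (-5, -11, 16)
  D5: (-4, -11, 15) + (0, -1, 1) = (-4, -12, 16)

Answer: -3 -12 15
-3 -11 14
-4 -10 14
-5 -10 15
-5 -11 16
-4 -12 16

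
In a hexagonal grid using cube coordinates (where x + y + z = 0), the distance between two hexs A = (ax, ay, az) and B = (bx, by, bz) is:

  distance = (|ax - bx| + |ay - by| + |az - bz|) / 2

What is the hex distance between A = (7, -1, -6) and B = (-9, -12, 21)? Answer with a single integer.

|ax - bx| = |7 - (-9)| = 16
|ay - by| = |-1 - (-12)| = 11
|az - bz| = |-6 - 21| = 27
distance = (16 + 11 + 27) / 2 = 54 / 2 = 27

Answer: 27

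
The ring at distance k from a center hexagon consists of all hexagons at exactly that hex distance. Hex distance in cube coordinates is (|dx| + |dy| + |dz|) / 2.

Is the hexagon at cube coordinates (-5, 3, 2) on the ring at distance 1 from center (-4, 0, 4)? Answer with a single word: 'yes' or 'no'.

|px - cx| = |-5 - (-4)| = 1
|py - cy| = |3 - 0| = 3
|pz - cz| = |2 - 4| = 2
distance = (1+3+2)/2 = 6/2 = 3
radius = 1; distance != radius -> no

Answer: no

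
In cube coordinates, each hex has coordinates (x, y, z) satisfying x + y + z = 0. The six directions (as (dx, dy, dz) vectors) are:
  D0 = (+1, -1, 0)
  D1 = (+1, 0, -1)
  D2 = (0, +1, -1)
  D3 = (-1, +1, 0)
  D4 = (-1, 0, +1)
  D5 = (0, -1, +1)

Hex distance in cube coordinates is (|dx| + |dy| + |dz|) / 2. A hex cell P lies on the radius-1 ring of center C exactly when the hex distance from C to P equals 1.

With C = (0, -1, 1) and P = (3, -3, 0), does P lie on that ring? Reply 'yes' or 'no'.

|px - cx| = |3 - 0| = 3
|py - cy| = |-3 - (-1)| = 2
|pz - cz| = |0 - 1| = 1
distance = (3+2+1)/2 = 6/2 = 3
radius = 1; distance != radius -> no

Answer: no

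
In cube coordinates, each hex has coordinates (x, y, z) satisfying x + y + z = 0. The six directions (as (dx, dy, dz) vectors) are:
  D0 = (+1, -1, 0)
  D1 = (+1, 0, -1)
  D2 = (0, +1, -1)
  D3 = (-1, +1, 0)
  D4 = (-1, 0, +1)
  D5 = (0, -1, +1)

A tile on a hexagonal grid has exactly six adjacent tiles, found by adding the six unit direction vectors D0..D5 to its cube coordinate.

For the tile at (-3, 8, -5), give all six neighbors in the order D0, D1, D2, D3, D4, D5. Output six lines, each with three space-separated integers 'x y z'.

Answer: -2 7 -5
-2 8 -6
-3 9 -6
-4 9 -5
-4 8 -4
-3 7 -4

Derivation:
Center: (-3, 8, -5). Add each direction:
  D0: (-3, 8, -5) + (1, -1, 0) = (-2, 7, -5)
  D1: (-3, 8, -5) + (1, 0, -1) = (-2, 8, -6)
  D2: (-3, 8, -5) + (0, 1, -1) = (-3, 9, -6)
  D3: (-3, 8, -5) + (-1, 1, 0) = (-4, 9, -5)
  D4: (-3, 8, -5) + (-1, 0, 1) = (-4, 8, -4)
  D5: (-3, 8, -5) + (0, -1, 1) = (-3, 7, -4)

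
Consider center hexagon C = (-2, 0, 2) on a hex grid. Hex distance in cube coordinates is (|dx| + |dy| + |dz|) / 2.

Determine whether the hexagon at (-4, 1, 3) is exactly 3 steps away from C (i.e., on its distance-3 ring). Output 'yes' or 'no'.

|px - cx| = |-4 - (-2)| = 2
|py - cy| = |1 - 0| = 1
|pz - cz| = |3 - 2| = 1
distance = (2+1+1)/2 = 4/2 = 2
radius = 3; distance != radius -> no

Answer: no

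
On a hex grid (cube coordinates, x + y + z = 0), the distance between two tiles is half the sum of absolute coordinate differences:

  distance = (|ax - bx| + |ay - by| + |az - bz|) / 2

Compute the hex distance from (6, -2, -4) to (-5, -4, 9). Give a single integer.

Answer: 13

Derivation:
|ax - bx| = |6 - (-5)| = 11
|ay - by| = |-2 - (-4)| = 2
|az - bz| = |-4 - 9| = 13
distance = (11 + 2 + 13) / 2 = 26 / 2 = 13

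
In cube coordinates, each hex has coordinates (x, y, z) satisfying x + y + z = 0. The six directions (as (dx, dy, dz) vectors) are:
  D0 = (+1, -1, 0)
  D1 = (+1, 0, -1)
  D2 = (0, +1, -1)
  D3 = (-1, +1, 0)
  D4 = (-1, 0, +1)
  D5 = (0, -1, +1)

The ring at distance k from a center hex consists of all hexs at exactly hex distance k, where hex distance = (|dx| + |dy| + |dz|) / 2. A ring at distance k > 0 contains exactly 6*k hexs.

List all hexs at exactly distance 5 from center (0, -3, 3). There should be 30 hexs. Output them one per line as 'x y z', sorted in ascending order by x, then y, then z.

Walk ring at distance 5 from (0, -3, 3):
Start at center + D4*5 = (-5, -3, 8)
  hex 0: (-5, -3, 8)
  hex 1: (-4, -4, 8)
  hex 2: (-3, -5, 8)
  hex 3: (-2, -6, 8)
  hex 4: (-1, -7, 8)
  hex 5: (0, -8, 8)
  hex 6: (1, -8, 7)
  hex 7: (2, -8, 6)
  hex 8: (3, -8, 5)
  hex 9: (4, -8, 4)
  hex 10: (5, -8, 3)
  hex 11: (5, -7, 2)
  hex 12: (5, -6, 1)
  hex 13: (5, -5, 0)
  hex 14: (5, -4, -1)
  hex 15: (5, -3, -2)
  hex 16: (4, -2, -2)
  hex 17: (3, -1, -2)
  hex 18: (2, 0, -2)
  hex 19: (1, 1, -2)
  hex 20: (0, 2, -2)
  hex 21: (-1, 2, -1)
  hex 22: (-2, 2, 0)
  hex 23: (-3, 2, 1)
  hex 24: (-4, 2, 2)
  hex 25: (-5, 2, 3)
  hex 26: (-5, 1, 4)
  hex 27: (-5, 0, 5)
  hex 28: (-5, -1, 6)
  hex 29: (-5, -2, 7)
Sorted: 30 hexes.

Answer: -5 -3 8
-5 -2 7
-5 -1 6
-5 0 5
-5 1 4
-5 2 3
-4 -4 8
-4 2 2
-3 -5 8
-3 2 1
-2 -6 8
-2 2 0
-1 -7 8
-1 2 -1
0 -8 8
0 2 -2
1 -8 7
1 1 -2
2 -8 6
2 0 -2
3 -8 5
3 -1 -2
4 -8 4
4 -2 -2
5 -8 3
5 -7 2
5 -6 1
5 -5 0
5 -4 -1
5 -3 -2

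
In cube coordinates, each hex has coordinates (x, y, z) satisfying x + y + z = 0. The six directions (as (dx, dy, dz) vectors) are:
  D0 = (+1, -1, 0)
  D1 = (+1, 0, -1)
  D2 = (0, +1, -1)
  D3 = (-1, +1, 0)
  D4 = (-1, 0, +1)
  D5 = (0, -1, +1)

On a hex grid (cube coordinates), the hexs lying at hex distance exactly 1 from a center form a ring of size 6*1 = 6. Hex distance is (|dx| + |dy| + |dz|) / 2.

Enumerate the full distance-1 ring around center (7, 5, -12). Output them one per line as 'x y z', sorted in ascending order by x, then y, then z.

Answer: 6 5 -11
6 6 -12
7 4 -11
7 6 -13
8 4 -12
8 5 -13

Derivation:
Walk ring at distance 1 from (7, 5, -12):
Start at center + D4*1 = (6, 5, -11)
  hex 0: (6, 5, -11)
  hex 1: (7, 4, -11)
  hex 2: (8, 4, -12)
  hex 3: (8, 5, -13)
  hex 4: (7, 6, -13)
  hex 5: (6, 6, -12)
Sorted: 6 hexes.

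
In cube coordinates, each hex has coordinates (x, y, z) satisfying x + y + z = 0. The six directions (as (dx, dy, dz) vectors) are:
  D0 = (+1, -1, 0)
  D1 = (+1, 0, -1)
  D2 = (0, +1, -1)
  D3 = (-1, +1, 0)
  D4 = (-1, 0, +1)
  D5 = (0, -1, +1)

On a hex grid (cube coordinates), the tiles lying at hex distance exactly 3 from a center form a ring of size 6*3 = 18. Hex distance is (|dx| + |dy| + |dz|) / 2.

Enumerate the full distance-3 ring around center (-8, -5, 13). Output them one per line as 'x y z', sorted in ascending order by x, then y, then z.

Answer: -11 -5 16
-11 -4 15
-11 -3 14
-11 -2 13
-10 -6 16
-10 -2 12
-9 -7 16
-9 -2 11
-8 -8 16
-8 -2 10
-7 -8 15
-7 -3 10
-6 -8 14
-6 -4 10
-5 -8 13
-5 -7 12
-5 -6 11
-5 -5 10

Derivation:
Walk ring at distance 3 from (-8, -5, 13):
Start at center + D4*3 = (-11, -5, 16)
  hex 0: (-11, -5, 16)
  hex 1: (-10, -6, 16)
  hex 2: (-9, -7, 16)
  hex 3: (-8, -8, 16)
  hex 4: (-7, -8, 15)
  hex 5: (-6, -8, 14)
  hex 6: (-5, -8, 13)
  hex 7: (-5, -7, 12)
  hex 8: (-5, -6, 11)
  hex 9: (-5, -5, 10)
  hex 10: (-6, -4, 10)
  hex 11: (-7, -3, 10)
  hex 12: (-8, -2, 10)
  hex 13: (-9, -2, 11)
  hex 14: (-10, -2, 12)
  hex 15: (-11, -2, 13)
  hex 16: (-11, -3, 14)
  hex 17: (-11, -4, 15)
Sorted: 18 hexes.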